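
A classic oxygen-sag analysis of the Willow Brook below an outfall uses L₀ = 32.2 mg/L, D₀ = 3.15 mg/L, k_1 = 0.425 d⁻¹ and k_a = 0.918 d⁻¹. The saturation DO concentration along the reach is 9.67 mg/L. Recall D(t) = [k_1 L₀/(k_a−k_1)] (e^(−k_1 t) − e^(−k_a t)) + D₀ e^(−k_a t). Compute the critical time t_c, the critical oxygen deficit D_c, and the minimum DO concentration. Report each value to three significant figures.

t_c ≈ 1.32 d; D_c ≈ 8.51 mg/L; min DO ≈ 1.16 mg/L

At the critical point dD/dt = 0, so k_1 L₀ e^(−k_1 t) = k_a D. Substituting D(t) from the Streeter–Phelps equation and solving for t gives
t_c = ln[(k_a/k_1)(1 − D₀(k_a−k_1)/(k_1 L₀))] / (k_a−k_1).
Here k_a−k_1 = 0.4930 d⁻¹ and 1 − D₀(k_a−k_1)/(k_1 L₀) = 1 − 3.15×0.4930/(0.425×32.2) = 0.8865, so
t_c = ln(2.160 × 0.8865) / 0.4930 = 0.6497 / 0.4930 = 1.318 d.
L(t_c) = L₀ e^(−k_1 t_c) = 32.2 × 0.5712 = 18.39 mg/L, and at the critical point k_a D_c = k_1 L, so D_c = (0.425/0.918) × 18.39 = 8.515 mg/L.
Minimum DO = C_s − D_c = 9.67 − 8.515 = 1.155 mg/L.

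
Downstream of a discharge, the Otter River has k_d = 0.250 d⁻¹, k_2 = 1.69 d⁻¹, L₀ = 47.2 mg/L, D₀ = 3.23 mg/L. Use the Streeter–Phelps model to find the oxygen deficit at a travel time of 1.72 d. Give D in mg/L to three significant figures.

D ≈ 5.06 mg/L

k_d L₀/(k_2−k_d) = 0.250×47.2/(1.69−0.250) = 11.80/1.440 = 8.194 mg/L.
e^(−k_d t) = e^(−0.250×1.720) = 0.6505; e^(−k_2 t) = e^(−1.69×1.720) = 0.05465.
D = 8.194 × (0.6505 − 0.05465) + 3.23 × 0.05465 = 4.883 + 0.1765 = 5.059 mg/L.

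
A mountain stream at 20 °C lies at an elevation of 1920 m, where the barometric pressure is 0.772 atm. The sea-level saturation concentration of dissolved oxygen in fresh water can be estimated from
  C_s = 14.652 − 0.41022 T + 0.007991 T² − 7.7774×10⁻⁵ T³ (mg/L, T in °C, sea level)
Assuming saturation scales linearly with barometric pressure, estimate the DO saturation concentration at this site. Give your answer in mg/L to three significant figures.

At sea level: C_s = 14.652 − 0.41022×20 + 0.007991×20² − 7.7774×10⁻⁵×20³ = 9.022 mg/L.
Pressure correction: C_s' = 9.022 × 0.772 = 6.965 mg/L.

C_s ≈ 6.96 mg/L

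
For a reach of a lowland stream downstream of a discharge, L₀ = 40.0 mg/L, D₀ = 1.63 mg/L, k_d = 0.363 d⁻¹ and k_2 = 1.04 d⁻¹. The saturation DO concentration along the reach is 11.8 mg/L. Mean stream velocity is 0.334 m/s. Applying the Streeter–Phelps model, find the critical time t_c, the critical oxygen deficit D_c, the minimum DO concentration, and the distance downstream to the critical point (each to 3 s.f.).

t_c ≈ 1.44 d; D_c ≈ 8.28 mg/L; min DO ≈ 3.52 mg/L; x_c ≈ 41.5 km

t_c = [1/(k_2−k_d)] ln[(k_2/k_d)(1 − D₀(k_2−k_d)/(k_d L₀))]
= [1/(1.04−0.363)] ln[(1.04/0.363)(1 − 1.63×0.6770/(0.363×40.0))]
= (1/0.6770) ln[2.865 × 0.9240] = 1.477 × ln(2.647) = 1.477 × 0.9735 = 1.438 d.
D_c = (k_d/k_2) L₀ e^(−k_d t_c) = (0.363/1.04) × 40.0 × e^(−0.363×1.438) = 0.3490 × 40.0 × 0.5933 = 8.284 mg/L.
Minimum DO = C_s − D_c = 11.8 − 8.284 = 3.516 mg/L.
x_c = v t_c = 0.334 m/s × 1.438 d × 86400 s/d = 41500 m ≈ 41.5 km.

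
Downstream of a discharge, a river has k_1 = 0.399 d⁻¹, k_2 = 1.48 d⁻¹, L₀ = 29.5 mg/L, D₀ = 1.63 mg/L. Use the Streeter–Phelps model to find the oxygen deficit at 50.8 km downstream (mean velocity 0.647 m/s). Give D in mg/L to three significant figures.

Travel time t = x/v = 50.8 km / (0.647 m/s) = 50800 m / 0.647 m/s = 78520 s = 0.9088 d.
k_1 L₀/(k_2−k_1) = 0.399×29.5/(1.48−0.399) = 11.77/1.081 = 10.89 mg/L.
e^(−k_1 t) = e^(−0.399×0.9088) = 0.6959; e^(−k_2 t) = e^(−1.48×0.9088) = 0.2606.
D = 10.89 × (0.6959 − 0.2606) + 1.63 × 0.2606 = 4.740 + 0.4247 = 5.165 mg/L.

D ≈ 5.16 mg/L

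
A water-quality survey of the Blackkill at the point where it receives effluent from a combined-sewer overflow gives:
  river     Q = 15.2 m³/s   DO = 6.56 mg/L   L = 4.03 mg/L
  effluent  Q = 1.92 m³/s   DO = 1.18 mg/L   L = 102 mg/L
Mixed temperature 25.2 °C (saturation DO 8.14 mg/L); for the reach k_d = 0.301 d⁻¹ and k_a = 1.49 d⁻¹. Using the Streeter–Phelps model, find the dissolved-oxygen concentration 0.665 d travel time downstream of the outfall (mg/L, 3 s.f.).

DO ≈ 5.63 mg/L

Mixed DO = (15.2×6.56 + 1.92×1.18)/(15.2+1.92) = 102.0/17.12 = 5.957 mg/L.
Mixed L₀ = (15.2×4.03 + 1.92×102)/(17.12) = 257.1/17.12 = 15.02 mg/L.
Initial deficit D₀ = C_s − DO₀ = 8.14 − 5.957 = 2.183 mg/L.
D(0.665) = [0.301×15.02/(1.49−0.301)](e^(−0.301×0.665) − e^(−1.49×0.665)) + 2.183 e^(−1.49×0.665)
= 3.802 × (0.8186 − 0.3713) + 2.183 × 0.3713 = 2.511 mg/L.
DO = 8.14 − 2.511 = 5.629 mg/L.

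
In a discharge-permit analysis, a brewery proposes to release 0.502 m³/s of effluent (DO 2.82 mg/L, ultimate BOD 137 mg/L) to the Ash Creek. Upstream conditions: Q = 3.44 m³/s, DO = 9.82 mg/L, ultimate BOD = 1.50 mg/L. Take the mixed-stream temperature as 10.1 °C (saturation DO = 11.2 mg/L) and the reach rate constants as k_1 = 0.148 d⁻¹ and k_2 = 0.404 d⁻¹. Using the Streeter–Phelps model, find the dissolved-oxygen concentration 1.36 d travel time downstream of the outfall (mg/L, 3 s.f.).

Mixed DO = (3.44×9.82 + 0.502×2.82)/(3.44+0.502) = 35.20/3.942 = 8.929 mg/L.
Mixed L₀ = (3.44×1.50 + 0.502×137)/(3.942) = 73.93/3.942 = 18.76 mg/L.
Initial deficit D₀ = C_s − DO₀ = 11.2 − 8.929 = 2.271 mg/L.
D(1.36) = [0.148×18.76/(0.404−0.148)](e^(−0.148×1.36) − e^(−0.404×1.36)) + 2.271 e^(−0.404×1.36)
= 10.84 × (0.8177 − 0.5773) + 2.271 × 0.5773 = 3.918 mg/L.
DO = 11.2 − 3.918 = 7.282 mg/L.

DO ≈ 7.28 mg/L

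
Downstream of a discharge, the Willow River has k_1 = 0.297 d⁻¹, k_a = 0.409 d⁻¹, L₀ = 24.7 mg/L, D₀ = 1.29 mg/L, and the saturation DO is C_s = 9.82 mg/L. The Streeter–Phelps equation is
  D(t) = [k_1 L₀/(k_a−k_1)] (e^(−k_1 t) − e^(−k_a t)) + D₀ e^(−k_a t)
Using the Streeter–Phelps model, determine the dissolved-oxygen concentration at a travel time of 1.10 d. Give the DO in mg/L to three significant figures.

DO ≈ 3.52 mg/L

k_1 L₀/(k_a−k_1) = 0.297×24.7/(0.409−0.297) = 7.336/0.1120 = 65.50 mg/L.
e^(−k_1 t) = e^(−0.297×1.100) = 0.7213; e^(−k_a t) = e^(−0.409×1.100) = 0.6377.
D = 65.50 × (0.7213 − 0.6377) + 1.29 × 0.6377 = 5.476 + 0.8226 = 6.299 mg/L.
DO = C_s − D = 9.82 − 6.299 = 3.521 mg/L.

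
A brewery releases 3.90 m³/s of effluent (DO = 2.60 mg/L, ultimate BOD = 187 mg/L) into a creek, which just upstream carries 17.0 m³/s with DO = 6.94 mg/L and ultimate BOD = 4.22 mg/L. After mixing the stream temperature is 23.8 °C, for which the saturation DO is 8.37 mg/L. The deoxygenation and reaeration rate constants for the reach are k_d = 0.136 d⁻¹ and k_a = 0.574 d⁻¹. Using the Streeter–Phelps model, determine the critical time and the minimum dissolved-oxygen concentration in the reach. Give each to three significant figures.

t_c ≈ 2.81 d; minimum DO ≈ 2.17 mg/L

Mixed DO = (17.0×6.94 + 3.90×2.60)/(17.0+3.90) = 128.1/20.90 = 6.130 mg/L.
Mixed L₀ = (17.0×4.22 + 3.90×187)/(20.90) = 801.0/20.90 = 38.33 mg/L.
Initial deficit D₀ = C_s − DO₀ = 8.37 − 6.130 = 2.240 mg/L.
t_c = (1/0.4380) ln[(0.574/0.136)(1 − 2.240×0.4380/(0.136×38.33))] = 2.283 × ln(3.426) = 2.812 d.
D_c = (0.136/0.574) × 38.33 × e^(−0.136×2.812) = 0.2369 × 38.33 × 0.6822 = 6.195 mg/L.
Minimum DO = 8.37 − 6.195 = 2.175 mg/L.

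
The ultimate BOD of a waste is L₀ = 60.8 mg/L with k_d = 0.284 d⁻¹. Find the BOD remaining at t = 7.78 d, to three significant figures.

L_t = L₀ e^(−k_d t) = 60.8 × e^(−0.284×7.78) = 60.8 × 0.1098 = 6.673 mg/L.

L ≈ 6.67 mg/L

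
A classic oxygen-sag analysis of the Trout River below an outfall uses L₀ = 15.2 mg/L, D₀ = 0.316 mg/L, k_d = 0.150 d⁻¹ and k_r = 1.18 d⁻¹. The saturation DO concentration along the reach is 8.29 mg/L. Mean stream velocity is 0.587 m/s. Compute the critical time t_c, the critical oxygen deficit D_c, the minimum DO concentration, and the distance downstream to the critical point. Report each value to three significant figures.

t_c ≈ 1.85 d; D_c ≈ 1.46 mg/L; min DO ≈ 6.83 mg/L; x_c ≈ 94.0 km

With k_r/k_d = 7.867 and 1 − D₀(k_r−k_d)/(k_d L₀) = 0.8572,
t_c = ln(7.867 × 0.8572) / (1.18 − 0.150) = ln(6.744) / 1.030 = 1.909/1.030 = 1.853 d.
D_c = (k_d/k_r) L₀ e^(−k_d t_c) = (0.150/1.18) × 15.2 × e^(−0.150×1.853) = 0.1271 × 15.2 × 0.7573 = 1.463 mg/L.
Minimum DO = C_s − D_c = 8.29 − 1.463 = 6.827 mg/L.
x_c = v t_c = 0.587 m/s × 1.853 d × 86400 s/d = 93980 m ≈ 94.0 km.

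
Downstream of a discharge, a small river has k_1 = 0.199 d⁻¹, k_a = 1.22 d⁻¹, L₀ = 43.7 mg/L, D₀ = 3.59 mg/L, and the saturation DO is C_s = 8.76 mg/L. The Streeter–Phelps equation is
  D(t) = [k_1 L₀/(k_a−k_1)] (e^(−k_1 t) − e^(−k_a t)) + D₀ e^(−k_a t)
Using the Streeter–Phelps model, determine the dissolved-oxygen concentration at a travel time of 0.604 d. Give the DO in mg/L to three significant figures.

k_1 L₀/(k_a−k_1) = 0.199×43.7/(1.22−0.199) = 8.696/1.021 = 8.517 mg/L.
e^(−k_1 t) = e^(−0.199×0.6040) = 0.8867; e^(−k_a t) = e^(−1.22×0.6040) = 0.4786.
D = 8.517 × (0.8867 − 0.4786) + 3.59 × 0.4786 = 3.476 + 1.718 = 5.195 mg/L.
DO = C_s − D = 8.76 − 5.195 = 3.565 mg/L.

DO ≈ 3.57 mg/L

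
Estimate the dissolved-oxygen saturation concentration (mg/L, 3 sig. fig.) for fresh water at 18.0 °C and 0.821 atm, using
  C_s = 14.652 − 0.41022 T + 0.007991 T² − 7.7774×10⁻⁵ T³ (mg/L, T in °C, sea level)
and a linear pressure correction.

At sea level: C_s = 14.652 − 0.41022×18.0 + 0.007991×18.0² − 7.7774×10⁻⁵×18.0³ = 9.404 mg/L.
Pressure correction: C_s' = 9.404 × 0.821 = 7.720 mg/L.

C_s ≈ 7.72 mg/L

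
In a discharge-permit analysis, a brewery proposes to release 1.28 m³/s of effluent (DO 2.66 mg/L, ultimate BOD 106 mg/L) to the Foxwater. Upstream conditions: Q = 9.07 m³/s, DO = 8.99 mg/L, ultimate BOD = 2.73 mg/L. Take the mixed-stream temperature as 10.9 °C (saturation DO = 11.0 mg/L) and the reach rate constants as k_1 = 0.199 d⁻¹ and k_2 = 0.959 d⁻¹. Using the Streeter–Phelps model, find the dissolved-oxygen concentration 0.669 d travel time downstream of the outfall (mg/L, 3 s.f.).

Mixed DO = (9.07×8.99 + 1.28×2.66)/(9.07+1.28) = 84.94/10.35 = 8.207 mg/L.
Mixed L₀ = (9.07×2.73 + 1.28×106)/(10.35) = 160.4/10.35 = 15.50 mg/L.
Initial deficit D₀ = C_s − DO₀ = 11.0 − 8.207 = 2.793 mg/L.
D(0.669) = [0.199×15.50/(0.959−0.199)](e^(−0.199×0.669) − e^(−0.959×0.669)) + 2.793 e^(−0.959×0.669)
= 4.059 × (0.8754 − 0.5265) + 2.793 × 0.5265 = 2.886 mg/L.
DO = 11.0 − 2.886 = 8.114 mg/L.

DO ≈ 8.11 mg/L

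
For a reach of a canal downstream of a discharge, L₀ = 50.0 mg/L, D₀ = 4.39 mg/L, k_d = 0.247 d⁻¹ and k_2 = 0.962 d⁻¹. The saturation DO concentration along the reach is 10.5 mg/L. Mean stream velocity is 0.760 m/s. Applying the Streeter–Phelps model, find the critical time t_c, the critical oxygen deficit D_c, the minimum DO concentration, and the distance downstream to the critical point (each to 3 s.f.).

t_c ≈ 1.49 d; D_c ≈ 8.88 mg/L; min DO ≈ 1.62 mg/L; x_c ≈ 97.9 km

t_c = [1/(k_2−k_d)] ln[(k_2/k_d)(1 − D₀(k_2−k_d)/(k_d L₀))]
= [1/(0.962−0.247)] ln[(0.962/0.247)(1 − 4.39×0.7150/(0.247×50.0))]
= (1/0.7150) ln[3.895 × 0.7458] = 1.399 × ln(2.905) = 1.399 × 1.066 = 1.491 d.
D_c = (k_d/k_2) L₀ e^(−k_d t_c) = (0.247/0.962) × 50.0 × e^(−0.247×1.491) = 0.2568 × 50.0 × 0.6918 = 8.882 mg/L.
Minimum DO = C_s − D_c = 10.5 − 8.882 = 1.618 mg/L.
x_c = v t_c = 0.760 m/s × 1.491 d × 86400 s/d = 97930 m ≈ 97.9 km.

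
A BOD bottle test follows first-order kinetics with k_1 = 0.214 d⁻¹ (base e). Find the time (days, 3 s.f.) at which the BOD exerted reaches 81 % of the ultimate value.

t ≈ 7.76 d

y/L₀ = 1 − e^(−k_1 t) = 0.81 ⇒ e^(−k_1 t) = 0.190
t = −ln(0.190) / 0.214 = 1.661 / 0.214 = 7.760 d.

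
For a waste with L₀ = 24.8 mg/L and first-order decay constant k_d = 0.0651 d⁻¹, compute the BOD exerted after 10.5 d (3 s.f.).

y ≈ 12.3 mg/L

y_t = L₀(1 − e^(−k_d t)) = 24.8 × (1 − e^(−0.0651×10.5))
= 24.8 × (1 − 0.5048) = 24.8 × 0.4952 = 12.28 mg/L.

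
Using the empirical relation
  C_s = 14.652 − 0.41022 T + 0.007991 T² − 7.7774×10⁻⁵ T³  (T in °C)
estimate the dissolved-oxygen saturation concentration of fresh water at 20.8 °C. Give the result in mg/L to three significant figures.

C_s ≈ 8.88 mg/L

C_s = 14.652 − 0.41022×20.8 + 0.007991×20.8² − 7.7774×10⁻⁵×20.8³ = 8.877 mg/L.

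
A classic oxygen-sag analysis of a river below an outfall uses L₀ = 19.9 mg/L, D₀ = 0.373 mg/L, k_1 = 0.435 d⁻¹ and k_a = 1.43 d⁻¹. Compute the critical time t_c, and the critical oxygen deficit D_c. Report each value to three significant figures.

t_c = [1/(k_a−k_1)] ln[(k_a/k_1)(1 − D₀(k_a−k_1)/(k_1 L₀))]
= [1/(1.43−0.435)] ln[(1.43/0.435)(1 − 0.373×0.9950/(0.435×19.9))]
= (1/0.9950) ln[3.287 × 0.9571] = 1.005 × ln(3.146) = 1.005 × 1.146 = 1.152 d.
D_c = (k_1/k_a) L₀ e^(−k_1 t_c) = (0.435/1.43) × 19.9 × e^(−0.435×1.152) = 0.3042 × 19.9 × 0.6058 = 3.667 mg/L.

t_c ≈ 1.15 d; D_c ≈ 3.67 mg/L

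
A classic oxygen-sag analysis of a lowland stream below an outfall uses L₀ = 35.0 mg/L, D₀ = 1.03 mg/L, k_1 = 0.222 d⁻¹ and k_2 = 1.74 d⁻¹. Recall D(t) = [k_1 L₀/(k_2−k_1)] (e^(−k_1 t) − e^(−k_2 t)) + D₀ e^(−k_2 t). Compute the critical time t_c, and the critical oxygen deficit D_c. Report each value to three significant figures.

t_c ≈ 1.21 d; D_c ≈ 3.41 mg/L

At the critical point dD/dt = 0, so k_1 L₀ e^(−k_1 t) = k_2 D. Substituting D(t) from the Streeter–Phelps equation and solving for t gives
t_c = ln[(k_2/k_1)(1 − D₀(k_2−k_1)/(k_1 L₀))] / (k_2−k_1).
Here k_2−k_1 = 1.518 d⁻¹ and 1 − D₀(k_2−k_1)/(k_1 L₀) = 1 − 1.03×1.518/(0.222×35.0) = 0.7988, so
t_c = ln(7.838 × 0.7988) / 1.518 = 1.834 / 1.518 = 1.208 d.
D_c = (k_1/k_2) L₀ e^(−k_1 t_c) = (0.222/1.74) × 35.0 × e^(−0.222×1.208) = 0.1276 × 35.0 × 0.7647 = 3.415 mg/L.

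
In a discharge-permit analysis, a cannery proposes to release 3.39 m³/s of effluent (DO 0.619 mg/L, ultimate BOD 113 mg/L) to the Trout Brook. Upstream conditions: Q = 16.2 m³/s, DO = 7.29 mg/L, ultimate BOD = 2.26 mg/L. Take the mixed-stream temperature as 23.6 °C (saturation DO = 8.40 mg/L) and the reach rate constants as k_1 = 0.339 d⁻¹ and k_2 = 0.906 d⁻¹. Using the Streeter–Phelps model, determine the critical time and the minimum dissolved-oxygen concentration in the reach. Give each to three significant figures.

Mixed DO = (16.2×7.29 + 3.39×0.619)/(16.2+3.39) = 120.2/19.59 = 6.136 mg/L.
Mixed L₀ = (16.2×2.26 + 3.39×113)/(19.59) = 419.7/19.59 = 21.42 mg/L.
Initial deficit D₀ = C_s − DO₀ = 8.40 − 6.136 = 2.264 mg/L.
t_c = (1/0.5670) ln[(0.906/0.339)(1 − 2.264×0.5670/(0.339×21.42))] = 1.764 × ln(2.200) = 1.391 d.
D_c = (0.339/0.906) × 21.42 × e^(−0.339×1.391) = 0.3742 × 21.42 × 0.6241 = 5.003 mg/L.
Minimum DO = 8.40 − 5.003 = 3.397 mg/L.

t_c ≈ 1.39 d; minimum DO ≈ 3.40 mg/L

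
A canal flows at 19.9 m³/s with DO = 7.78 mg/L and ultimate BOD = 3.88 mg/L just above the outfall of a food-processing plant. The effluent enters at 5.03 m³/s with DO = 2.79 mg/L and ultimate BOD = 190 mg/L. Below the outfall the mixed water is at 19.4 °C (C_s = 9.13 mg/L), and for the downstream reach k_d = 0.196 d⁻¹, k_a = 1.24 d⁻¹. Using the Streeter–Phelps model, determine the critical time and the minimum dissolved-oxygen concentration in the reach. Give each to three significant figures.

Mixed DO = (19.9×7.78 + 5.03×2.79)/(19.9+5.03) = 168.9/24.93 = 6.773 mg/L.
Mixed L₀ = (19.9×3.88 + 5.03×190)/(24.93) = 1033/24.93 = 41.43 mg/L.
Initial deficit D₀ = C_s − DO₀ = 9.13 − 6.773 = 2.357 mg/L.
t_c = (1/1.044) ln[(1.24/0.196)(1 − 2.357×1.044/(0.196×41.43))] = 0.9579 × ln(4.410) = 1.421 d.
D_c = (0.196/1.24) × 41.43 × e^(−0.196×1.421) = 0.1581 × 41.43 × 0.7569 = 4.957 mg/L.
Minimum DO = 9.13 − 4.957 = 4.173 mg/L.

t_c ≈ 1.42 d; minimum DO ≈ 4.17 mg/L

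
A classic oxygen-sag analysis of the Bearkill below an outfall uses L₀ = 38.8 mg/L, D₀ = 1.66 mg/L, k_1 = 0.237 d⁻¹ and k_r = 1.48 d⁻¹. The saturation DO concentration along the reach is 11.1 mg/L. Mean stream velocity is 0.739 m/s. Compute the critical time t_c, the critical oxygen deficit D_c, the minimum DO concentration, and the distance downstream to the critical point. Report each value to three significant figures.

t_c ≈ 1.27 d; D_c ≈ 4.60 mg/L; min DO ≈ 6.50 mg/L; x_c ≈ 81.0 km

t_c = [1/(k_r−k_1)] ln[(k_r/k_1)(1 − D₀(k_r−k_1)/(k_1 L₀))]
= [1/(1.48−0.237)] ln[(1.48/0.237)(1 − 1.66×1.243/(0.237×38.8))]
= (1/1.243) ln[6.245 × 0.7756] = 0.8045 × ln(4.843) = 0.8045 × 1.578 = 1.269 d.
L(t_c) = L₀ e^(−k_1 t_c) = 38.8 × 0.7402 = 28.72 mg/L, and at the critical point k_r D_c = k_1 L, so D_c = (0.237/1.48) × 28.72 = 4.599 mg/L.
Minimum DO = C_s − D_c = 11.1 − 4.599 = 6.501 mg/L.
x_c = v t_c = 0.739 m/s × 1.269 d × 86400 s/d = 81040 m ≈ 81.0 km.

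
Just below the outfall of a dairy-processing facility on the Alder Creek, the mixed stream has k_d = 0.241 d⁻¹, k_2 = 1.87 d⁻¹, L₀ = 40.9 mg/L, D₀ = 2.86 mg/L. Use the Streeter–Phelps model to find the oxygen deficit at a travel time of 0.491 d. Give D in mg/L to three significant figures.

k_d L₀/(k_2−k_d) = 0.241×40.9/(1.87−0.241) = 9.857/1.629 = 6.051 mg/L.
e^(−k_d t) = e^(−0.241×0.4910) = 0.8884; e^(−k_2 t) = e^(−1.87×0.4910) = 0.3992.
D = 6.051 × (0.8884 − 0.3992) + 2.86 × 0.3992 = 2.960 + 1.142 = 4.102 mg/L.

D ≈ 4.10 mg/L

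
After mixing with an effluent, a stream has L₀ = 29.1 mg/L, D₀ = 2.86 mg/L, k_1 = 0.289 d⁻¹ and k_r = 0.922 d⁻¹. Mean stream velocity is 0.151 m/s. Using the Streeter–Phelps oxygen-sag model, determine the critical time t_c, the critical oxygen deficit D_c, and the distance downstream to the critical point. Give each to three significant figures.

t_c ≈ 1.45 d; D_c ≈ 6.00 mg/L; x_c ≈ 18.9 km

At the critical point dD/dt = 0, so k_1 L₀ e^(−k_1 t) = k_r D. Substituting D(t) from the Streeter–Phelps equation and solving for t gives
t_c = ln[(k_r/k_1)(1 − D₀(k_r−k_1)/(k_1 L₀))] / (k_r−k_1).
Here k_r−k_1 = 0.6330 d⁻¹ and 1 − D₀(k_r−k_1)/(k_1 L₀) = 1 − 2.86×0.6330/(0.289×29.1) = 0.7847, so
t_c = ln(3.190 × 0.7847) / 0.6330 = 0.9177 / 0.6330 = 1.450 d.
D_c = (k_1/k_r) L₀ e^(−k_1 t_c) = (0.289/0.922) × 29.1 × e^(−0.289×1.450) = 0.3134 × 29.1 × 0.6577 = 5.999 mg/L.
x_c = v t_c = 0.151 m/s × 1.450 d × 86400 s/d = 18910 m ≈ 18.9 km.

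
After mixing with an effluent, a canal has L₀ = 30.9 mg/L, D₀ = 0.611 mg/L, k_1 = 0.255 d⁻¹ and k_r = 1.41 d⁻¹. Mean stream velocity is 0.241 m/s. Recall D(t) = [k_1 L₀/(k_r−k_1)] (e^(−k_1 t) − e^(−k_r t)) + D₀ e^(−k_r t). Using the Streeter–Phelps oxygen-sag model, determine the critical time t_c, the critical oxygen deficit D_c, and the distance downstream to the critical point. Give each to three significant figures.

t_c ≈ 1.40 d; D_c ≈ 3.91 mg/L; x_c ≈ 29.1 km

With k_r/k_1 = 5.529 and 1 − D₀(k_r−k_1)/(k_1 L₀) = 0.9104,
t_c = ln(5.529 × 0.9104) / (1.41 − 0.255) = ln(5.034) / 1.155 = 1.616/1.155 = 1.399 d.
L(t_c) = L₀ e^(−k_1 t_c) = 30.9 × 0.6999 = 21.63 mg/L, and at the critical point k_r D_c = k_1 L, so D_c = (0.255/1.41) × 21.63 = 3.911 mg/L.
x_c = v t_c = 0.241 m/s × 1.399 d × 86400 s/d = 29140 m ≈ 29.1 km.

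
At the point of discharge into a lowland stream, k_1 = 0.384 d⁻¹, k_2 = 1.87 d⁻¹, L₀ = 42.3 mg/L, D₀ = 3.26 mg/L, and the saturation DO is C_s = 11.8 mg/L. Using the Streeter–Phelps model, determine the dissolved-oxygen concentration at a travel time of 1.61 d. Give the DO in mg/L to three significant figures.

k_1 L₀/(k_2−k_1) = 0.384×42.3/(1.87−0.384) = 16.24/1.486 = 10.93 mg/L.
e^(−k_1 t) = e^(−0.384×1.610) = 0.5389; e^(−k_2 t) = e^(−1.87×1.610) = 0.04926.
D = 10.93 × (0.5389 − 0.04926) + 3.26 × 0.04926 = 5.352 + 0.1606 = 5.513 mg/L.
DO = C_s − D = 11.8 − 5.513 = 6.287 mg/L.

DO ≈ 6.29 mg/L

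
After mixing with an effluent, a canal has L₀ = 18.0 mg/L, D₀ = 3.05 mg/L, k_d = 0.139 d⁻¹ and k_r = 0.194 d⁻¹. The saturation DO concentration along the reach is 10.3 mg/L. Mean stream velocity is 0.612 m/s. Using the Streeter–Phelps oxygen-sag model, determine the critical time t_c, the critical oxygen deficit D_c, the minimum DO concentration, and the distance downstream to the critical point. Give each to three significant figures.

t_c ≈ 4.80 d; D_c ≈ 6.62 mg/L; min DO ≈ 3.68 mg/L; x_c ≈ 254 km

At the critical point dD/dt = 0, so k_d L₀ e^(−k_d t) = k_r D. Substituting D(t) from the Streeter–Phelps equation and solving for t gives
t_c = ln[(k_r/k_d)(1 − D₀(k_r−k_d)/(k_d L₀))] / (k_r−k_d).
Here k_r−k_d = 0.05500 d⁻¹ and 1 − D₀(k_r−k_d)/(k_d L₀) = 1 − 3.05×0.05500/(0.139×18.0) = 0.9330, so
t_c = ln(1.396 × 0.9330) / 0.05500 = 0.2640 / 0.05500 = 4.800 d.
D_c = (k_d/k_r) L₀ e^(−k_d t_c) = (0.139/0.194) × 18.0 × e^(−0.139×4.800) = 0.7165 × 18.0 × 0.5132 = 6.618 mg/L.
Minimum DO = C_s − D_c = 10.3 − 6.618 = 3.682 mg/L.
x_c = v t_c = 0.612 m/s × 4.800 d × 86400 s/d = 253800 m ≈ 254 km.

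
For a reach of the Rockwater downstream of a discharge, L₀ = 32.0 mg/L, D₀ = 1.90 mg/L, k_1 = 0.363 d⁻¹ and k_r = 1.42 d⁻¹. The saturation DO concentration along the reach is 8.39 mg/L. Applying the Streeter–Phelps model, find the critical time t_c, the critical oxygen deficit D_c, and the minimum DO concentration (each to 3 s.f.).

t_c ≈ 1.11 d; D_c ≈ 5.47 mg/L; min DO ≈ 2.92 mg/L

At the critical point dD/dt = 0, so k_1 L₀ e^(−k_1 t) = k_r D. Substituting D(t) from the Streeter–Phelps equation and solving for t gives
t_c = ln[(k_r/k_1)(1 − D₀(k_r−k_1)/(k_1 L₀))] / (k_r−k_1).
Here k_r−k_1 = 1.057 d⁻¹ and 1 − D₀(k_r−k_1)/(k_1 L₀) = 1 − 1.90×1.057/(0.363×32.0) = 0.8271, so
t_c = ln(3.912 × 0.8271) / 1.057 = 1.174 / 1.057 = 1.111 d.
D_c = (k_1/k_r) L₀ e^(−k_1 t_c) = (0.363/1.42) × 32.0 × e^(−0.363×1.111) = 0.2556 × 32.0 × 0.6681 = 5.466 mg/L.
Minimum DO = C_s − D_c = 8.39 − 5.466 = 2.924 mg/L.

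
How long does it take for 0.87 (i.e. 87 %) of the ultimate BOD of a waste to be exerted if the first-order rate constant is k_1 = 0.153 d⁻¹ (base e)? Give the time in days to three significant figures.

t ≈ 13.3 d

y/L₀ = 1 − e^(−k_1 t) = 0.87 ⇒ e^(−k_1 t) = 0.130
t = −ln(0.130) / 0.153 = 2.040 / 0.153 = 13.33 d.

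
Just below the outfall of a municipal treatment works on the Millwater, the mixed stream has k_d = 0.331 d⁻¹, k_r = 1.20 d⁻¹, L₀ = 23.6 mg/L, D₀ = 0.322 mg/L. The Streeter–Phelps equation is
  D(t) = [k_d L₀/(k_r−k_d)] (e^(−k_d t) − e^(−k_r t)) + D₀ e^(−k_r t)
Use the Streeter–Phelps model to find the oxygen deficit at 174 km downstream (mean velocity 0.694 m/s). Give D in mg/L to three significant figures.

D ≈ 3.17 mg/L

Travel time t = x/v = 174 km / (0.694 m/s) = 174000 m / 0.694 m/s = 250700 s = 2.902 d.
k_d L₀/(k_r−k_d) = 0.331×23.6/(1.20−0.331) = 7.812/0.8690 = 8.989 mg/L.
e^(−k_d t) = e^(−0.331×2.902) = 0.3827; e^(−k_r t) = e^(−1.20×2.902) = 0.03074.
D = 8.989 × (0.3827 − 0.03074) + 0.322 × 0.03074 = 3.164 + 0.009898 = 3.174 mg/L.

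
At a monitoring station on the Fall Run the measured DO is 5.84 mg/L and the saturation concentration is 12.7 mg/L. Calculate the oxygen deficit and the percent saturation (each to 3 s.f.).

D ≈ 6.86 mg/L; 46.0 % saturation

D = C_s − C = 12.7 − 5.84 = 6.86 mg/L.
% saturation = 5.84/12.7 × 100 = 46.0 %.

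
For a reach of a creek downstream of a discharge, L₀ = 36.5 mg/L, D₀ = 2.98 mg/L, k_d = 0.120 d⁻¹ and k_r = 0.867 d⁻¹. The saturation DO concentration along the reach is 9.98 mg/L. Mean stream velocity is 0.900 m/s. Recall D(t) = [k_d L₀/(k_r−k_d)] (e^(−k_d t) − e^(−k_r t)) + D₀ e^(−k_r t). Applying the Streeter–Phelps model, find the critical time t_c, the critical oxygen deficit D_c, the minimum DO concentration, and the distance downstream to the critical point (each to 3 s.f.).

At the critical point dD/dt = 0, so k_d L₀ e^(−k_d t) = k_r D. Substituting D(t) from the Streeter–Phelps equation and solving for t gives
t_c = ln[(k_r/k_d)(1 − D₀(k_r−k_d)/(k_d L₀))] / (k_r−k_d).
Here k_r−k_d = 0.7470 d⁻¹ and 1 − D₀(k_r−k_d)/(k_d L₀) = 1 − 2.98×0.7470/(0.120×36.5) = 0.4918, so
t_c = ln(7.225 × 0.4918) / 0.7470 = 1.268 / 0.7470 = 1.697 d.
D_c = (k_d/k_r) L₀ e^(−k_d t_c) = (0.120/0.867) × 36.5 × e^(−0.120×1.697) = 0.1384 × 36.5 × 0.8157 = 4.121 mg/L.
Minimum DO = C_s − D_c = 9.98 − 4.121 = 5.859 mg/L.
x_c = v t_c = 0.900 m/s × 1.697 d × 86400 s/d = 132000 m ≈ 132 km.

t_c ≈ 1.70 d; D_c ≈ 4.12 mg/L; min DO ≈ 5.86 mg/L; x_c ≈ 132 km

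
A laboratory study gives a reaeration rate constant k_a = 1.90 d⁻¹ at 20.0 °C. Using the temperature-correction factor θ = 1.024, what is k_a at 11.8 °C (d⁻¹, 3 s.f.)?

k_a(T₂) = k_a(T₁) · θ^(T₂−T₁) = 1.90 × 1.024^(11.8−20.0)
= 1.90 × 1.024^-8.20 = 1.90 × 0.8233 = 1.564 d⁻¹.

k_a ≈ 1.56 d⁻¹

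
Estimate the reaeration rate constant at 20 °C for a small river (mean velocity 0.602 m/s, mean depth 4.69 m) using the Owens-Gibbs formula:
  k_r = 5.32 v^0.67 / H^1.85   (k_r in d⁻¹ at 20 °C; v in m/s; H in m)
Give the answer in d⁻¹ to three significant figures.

k_r ≈ 0.217 d⁻¹

k_r = 5.32 × 0.602^0.67 / 4.69^1.85 = 5.32 × 0.7118 / 17.44 = 0.2171 d⁻¹.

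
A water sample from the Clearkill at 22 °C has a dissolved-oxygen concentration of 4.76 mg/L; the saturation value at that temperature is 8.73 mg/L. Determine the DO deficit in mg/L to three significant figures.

D = C_s − C = 8.73 − 4.76 = 3.97 mg/L.

D ≈ 3.97 mg/L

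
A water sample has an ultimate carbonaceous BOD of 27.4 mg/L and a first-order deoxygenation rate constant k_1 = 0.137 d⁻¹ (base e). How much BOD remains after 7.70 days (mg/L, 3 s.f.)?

L_t = L₀ e^(−k_1 t) = 27.4 × e^(−0.137×7.70) = 27.4 × 0.3482 = 9.541 mg/L.

L ≈ 9.54 mg/L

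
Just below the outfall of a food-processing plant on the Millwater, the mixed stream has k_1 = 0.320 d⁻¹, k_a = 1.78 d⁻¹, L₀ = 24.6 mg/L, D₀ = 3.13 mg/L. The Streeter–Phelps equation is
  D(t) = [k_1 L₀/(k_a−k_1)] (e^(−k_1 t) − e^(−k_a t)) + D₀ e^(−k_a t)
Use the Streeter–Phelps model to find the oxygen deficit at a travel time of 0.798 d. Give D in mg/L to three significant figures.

D ≈ 3.63 mg/L

k_1 L₀/(k_a−k_1) = 0.320×24.6/(1.78−0.320) = 7.872/1.460 = 5.392 mg/L.
e^(−k_1 t) = e^(−0.320×0.7980) = 0.7746; e^(−k_a t) = e^(−1.78×0.7980) = 0.2416.
D = 5.392 × (0.7746 − 0.2416) + 3.13 × 0.2416 = 2.874 + 0.7562 = 3.630 mg/L.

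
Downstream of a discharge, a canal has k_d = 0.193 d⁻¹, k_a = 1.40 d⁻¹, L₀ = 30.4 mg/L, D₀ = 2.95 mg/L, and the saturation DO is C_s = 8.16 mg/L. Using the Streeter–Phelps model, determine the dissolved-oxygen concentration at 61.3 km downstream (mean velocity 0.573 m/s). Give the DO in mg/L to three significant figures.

DO ≈ 4.67 mg/L

Travel time t = x/v = 61.3 km / (0.573 m/s) = 61300 m / 0.573 m/s = 107000 s = 1.238 d.
k_d L₀/(k_a−k_d) = 0.193×30.4/(1.40−0.193) = 5.867/1.207 = 4.861 mg/L.
e^(−k_d t) = e^(−0.193×1.238) = 0.7874; e^(−k_a t) = e^(−1.40×1.238) = 0.1767.
D = 4.861 × (0.7874 − 0.1767) + 2.95 × 0.1767 = 2.969 + 0.5212 = 3.490 mg/L.
DO = C_s − D = 8.16 − 3.490 = 4.670 mg/L.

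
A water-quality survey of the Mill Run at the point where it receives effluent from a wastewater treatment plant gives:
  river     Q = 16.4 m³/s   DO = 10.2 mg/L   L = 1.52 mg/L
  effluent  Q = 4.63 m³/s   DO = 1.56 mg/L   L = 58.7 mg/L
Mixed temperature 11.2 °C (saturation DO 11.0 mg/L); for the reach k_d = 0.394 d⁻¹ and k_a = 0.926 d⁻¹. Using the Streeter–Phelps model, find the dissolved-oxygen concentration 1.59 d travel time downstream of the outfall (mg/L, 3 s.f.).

Mixed DO = (16.4×10.2 + 4.63×1.56)/(16.4+4.63) = 174.5/21.03 = 8.298 mg/L.
Mixed L₀ = (16.4×1.52 + 4.63×58.7)/(21.03) = 296.7/21.03 = 14.11 mg/L.
Initial deficit D₀ = C_s − DO₀ = 11.0 − 8.298 = 2.702 mg/L.
D(1.59) = [0.394×14.11/(0.926−0.394)](e^(−0.394×1.59) − e^(−0.926×1.59)) + 2.702 e^(−0.926×1.59)
= 10.45 × (0.5345 − 0.2294) + 2.702 × 0.2294 = 3.808 mg/L.
DO = 11.0 − 3.808 = 7.192 mg/L.

DO ≈ 7.19 mg/L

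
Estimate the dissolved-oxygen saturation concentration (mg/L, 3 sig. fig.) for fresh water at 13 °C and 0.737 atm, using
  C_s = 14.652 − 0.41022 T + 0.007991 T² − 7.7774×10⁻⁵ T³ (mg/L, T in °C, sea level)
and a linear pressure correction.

C_s ≈ 7.74 mg/L

At sea level: C_s = 14.652 − 0.41022×13 + 0.007991×13² − 7.7774×10⁻⁵×13³ = 10.50 mg/L.
Pressure correction: C_s' = 10.50 × 0.737 = 7.738 mg/L.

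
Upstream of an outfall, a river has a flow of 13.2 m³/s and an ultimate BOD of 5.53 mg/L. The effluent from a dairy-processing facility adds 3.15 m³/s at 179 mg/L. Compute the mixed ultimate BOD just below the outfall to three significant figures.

39.0 mg/L

Flow-weighted mixing: C = (Q_r C_r + Q_w C_w)/(Q_r + Q_w)
= (13.2×5.53 + 3.15×179)/(13.2 + 3.15) = 636.8/16.35 = 38.95 mg/L.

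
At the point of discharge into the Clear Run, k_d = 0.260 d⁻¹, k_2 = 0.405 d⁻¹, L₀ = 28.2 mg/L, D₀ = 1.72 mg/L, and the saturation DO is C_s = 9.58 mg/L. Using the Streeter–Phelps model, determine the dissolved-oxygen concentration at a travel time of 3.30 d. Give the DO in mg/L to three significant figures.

k_d L₀/(k_2−k_d) = 0.260×28.2/(0.405−0.260) = 7.332/0.1450 = 50.57 mg/L.
e^(−k_d t) = e^(−0.260×3.300) = 0.4240; e^(−k_2 t) = e^(−0.405×3.300) = 0.2628.
D = 50.57 × (0.4240 − 0.2628) + 1.72 × 0.2628 = 8.153 + 0.4520 = 8.605 mg/L.
DO = C_s − D = 9.58 − 8.605 = 0.9746 mg/L.

DO ≈ 0.975 mg/L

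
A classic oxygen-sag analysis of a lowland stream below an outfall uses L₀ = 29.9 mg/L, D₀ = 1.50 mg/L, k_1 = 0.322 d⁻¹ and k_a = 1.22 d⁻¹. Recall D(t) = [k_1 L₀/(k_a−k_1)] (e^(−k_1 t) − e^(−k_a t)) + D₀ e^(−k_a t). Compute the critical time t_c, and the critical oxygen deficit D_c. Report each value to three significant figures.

With k_a/k_1 = 3.789 and 1 − D₀(k_a−k_1)/(k_1 L₀) = 0.8601,
t_c = ln(3.789 × 0.8601) / (1.22 − 0.322) = ln(3.259) / 0.8980 = 1.181/0.8980 = 1.316 d.
D_c = (k_1/k_a) L₀ e^(−k_1 t_c) = (0.322/1.22) × 29.9 × e^(−0.322×1.316) = 0.2639 × 29.9 × 0.6547 = 5.167 mg/L.

t_c ≈ 1.32 d; D_c ≈ 5.17 mg/L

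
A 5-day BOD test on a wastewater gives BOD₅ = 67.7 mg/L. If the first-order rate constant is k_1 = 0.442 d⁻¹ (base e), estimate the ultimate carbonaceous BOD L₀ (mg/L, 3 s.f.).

L₀ ≈ 76.0 mg/L

BOD₅ = L₀(1 − e^(−5k_1)) ⇒ L₀ = BOD₅ / (1 − e^(−5×0.442))
= 67.7 / (1 − 0.1097) = 67.7 / 0.8903 = 76.04 mg/L.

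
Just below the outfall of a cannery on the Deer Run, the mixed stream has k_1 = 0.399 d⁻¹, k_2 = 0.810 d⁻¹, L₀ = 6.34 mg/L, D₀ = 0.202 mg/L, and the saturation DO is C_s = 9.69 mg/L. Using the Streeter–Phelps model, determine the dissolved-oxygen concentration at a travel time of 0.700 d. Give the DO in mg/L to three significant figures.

k_1 L₀/(k_2−k_1) = 0.399×6.34/(0.810−0.399) = 2.530/0.4110 = 6.155 mg/L.
e^(−k_1 t) = e^(−0.399×0.7000) = 0.7563; e^(−k_2 t) = e^(−0.810×0.7000) = 0.5672.
D = 6.155 × (0.7563 − 0.5672) + 0.202 × 0.5672 = 1.164 + 0.1146 = 1.278 mg/L.
DO = C_s − D = 9.69 − 1.278 = 8.412 mg/L.

DO ≈ 8.41 mg/L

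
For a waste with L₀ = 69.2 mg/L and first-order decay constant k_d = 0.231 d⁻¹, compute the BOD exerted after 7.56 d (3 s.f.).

y ≈ 57.1 mg/L

y_t = L₀(1 − e^(−k_d t)) = 69.2 × (1 − e^(−0.231×7.56))
= 69.2 × (1 − 0.1744) = 69.2 × 0.8256 = 57.13 mg/L.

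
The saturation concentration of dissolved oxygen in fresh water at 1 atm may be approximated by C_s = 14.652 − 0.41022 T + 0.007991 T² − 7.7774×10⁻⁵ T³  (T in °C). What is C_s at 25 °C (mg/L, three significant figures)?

C_s = 14.652 − 0.41022×25 + 0.007991×25² − 7.7774×10⁻⁵×25³ = 8.176 mg/L.

C_s ≈ 8.18 mg/L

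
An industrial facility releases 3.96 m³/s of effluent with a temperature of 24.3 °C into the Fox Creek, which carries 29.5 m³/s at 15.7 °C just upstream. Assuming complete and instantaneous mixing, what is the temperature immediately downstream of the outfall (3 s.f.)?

Flow-weighted mixing: C = (Q_r C_r + Q_w C_w)/(Q_r + Q_w)
= (29.5×15.7 + 3.96×24.3)/(29.5 + 3.96) = 559.4/33.46 = 16.72 °C.

16.7 °C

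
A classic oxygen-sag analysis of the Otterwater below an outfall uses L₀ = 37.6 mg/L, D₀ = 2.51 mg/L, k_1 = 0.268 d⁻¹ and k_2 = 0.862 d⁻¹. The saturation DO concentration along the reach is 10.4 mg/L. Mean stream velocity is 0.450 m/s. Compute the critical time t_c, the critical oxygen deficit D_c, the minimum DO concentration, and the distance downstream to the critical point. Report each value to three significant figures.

At the critical point dD/dt = 0, so k_1 L₀ e^(−k_1 t) = k_2 D. Substituting D(t) from the Streeter–Phelps equation and solving for t gives
t_c = ln[(k_2/k_1)(1 − D₀(k_2−k_1)/(k_1 L₀))] / (k_2−k_1).
Here k_2−k_1 = 0.5940 d⁻¹ and 1 − D₀(k_2−k_1)/(k_1 L₀) = 1 − 2.51×0.5940/(0.268×37.6) = 0.8520, so
t_c = ln(3.216 × 0.8520) / 0.5940 = 1.008 / 0.5940 = 1.697 d.
L(t_c) = L₀ e^(−k_1 t_c) = 37.6 × 0.6345 = 23.86 mg/L, and at the critical point k_2 D_c = k_1 L, so D_c = (0.268/0.862) × 23.86 = 7.418 mg/L.
Minimum DO = C_s − D_c = 10.4 − 7.418 = 2.982 mg/L.
x_c = v t_c = 0.450 m/s × 1.697 d × 86400 s/d = 65990 m ≈ 66.0 km.

t_c ≈ 1.70 d; D_c ≈ 7.42 mg/L; min DO ≈ 2.98 mg/L; x_c ≈ 66.0 km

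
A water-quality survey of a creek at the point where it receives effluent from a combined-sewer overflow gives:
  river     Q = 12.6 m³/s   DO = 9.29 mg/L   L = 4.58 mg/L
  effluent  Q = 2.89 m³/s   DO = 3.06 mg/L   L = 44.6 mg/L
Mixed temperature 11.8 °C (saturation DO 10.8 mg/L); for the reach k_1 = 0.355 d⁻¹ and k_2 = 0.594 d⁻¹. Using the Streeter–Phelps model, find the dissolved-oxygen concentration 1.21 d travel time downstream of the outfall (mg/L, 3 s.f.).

DO ≈ 6.57 mg/L

Mixed DO = (12.6×9.29 + 2.89×3.06)/(12.6+2.89) = 125.9/15.49 = 8.128 mg/L.
Mixed L₀ = (12.6×4.58 + 2.89×44.6)/(15.49) = 186.6/15.49 = 12.05 mg/L.
Initial deficit D₀ = C_s − DO₀ = 10.8 − 8.128 = 2.672 mg/L.
D(1.21) = [0.355×12.05/(0.594−0.355)](e^(−0.355×1.21) − e^(−0.594×1.21)) + 2.672 e^(−0.594×1.21)
= 17.89 × (0.6508 − 0.4874) + 2.672 × 0.4874 = 4.227 mg/L.
DO = 10.8 − 4.227 = 6.573 mg/L.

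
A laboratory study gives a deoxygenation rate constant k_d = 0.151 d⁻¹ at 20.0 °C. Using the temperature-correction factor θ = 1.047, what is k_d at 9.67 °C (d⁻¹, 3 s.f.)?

k_d ≈ 0.0940 d⁻¹

k_d(T₂) = k_d(T₁) · θ^(T₂−T₁) = 0.151 × 1.047^(9.67−20.0)
= 0.151 × 1.047^-10.3 = 0.151 × 0.6222 = 0.09396 d⁻¹.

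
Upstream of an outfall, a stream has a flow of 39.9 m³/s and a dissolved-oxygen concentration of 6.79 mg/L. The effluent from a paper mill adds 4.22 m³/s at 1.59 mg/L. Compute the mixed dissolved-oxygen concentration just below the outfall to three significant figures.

Flow-weighted mixing: C = (Q_r C_r + Q_w C_w)/(Q_r + Q_w)
= (39.9×6.79 + 4.22×1.59)/(39.9 + 4.22) = 277.6/44.12 = 6.293 mg/L.

6.29 mg/L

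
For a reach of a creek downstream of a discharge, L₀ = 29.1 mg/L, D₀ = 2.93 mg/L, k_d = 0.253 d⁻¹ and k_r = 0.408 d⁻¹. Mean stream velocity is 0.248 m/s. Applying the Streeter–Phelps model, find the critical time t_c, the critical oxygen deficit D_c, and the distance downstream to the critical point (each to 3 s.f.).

With k_r/k_d = 1.613 and 1 − D₀(k_r−k_d)/(k_d L₀) = 0.9383,
t_c = ln(1.613 × 0.9383) / (0.408 − 0.253) = ln(1.513) / 0.1550 = 0.4142/0.1550 = 2.672 d.
D_c = (k_d/k_r) L₀ e^(−k_d t_c) = (0.253/0.408) × 29.1 × e^(−0.253×2.672) = 0.6201 × 29.1 × 0.5086 = 9.178 mg/L.
x_c = v t_c = 0.248 m/s × 2.672 d × 86400 s/d = 57260 m ≈ 57.3 km.

t_c ≈ 2.67 d; D_c ≈ 9.18 mg/L; x_c ≈ 57.3 km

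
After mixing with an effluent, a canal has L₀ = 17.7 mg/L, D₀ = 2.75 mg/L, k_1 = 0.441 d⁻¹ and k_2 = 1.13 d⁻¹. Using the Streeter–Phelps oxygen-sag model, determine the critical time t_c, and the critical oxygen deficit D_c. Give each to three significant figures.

With k_2/k_1 = 2.562 and 1 − D₀(k_2−k_1)/(k_1 L₀) = 0.7573,
t_c = ln(2.562 × 0.7573) / (1.13 − 0.441) = ln(1.940) / 0.6890 = 0.6629/0.6890 = 0.9621 d.
L(t_c) = L₀ e^(−k_1 t_c) = 17.7 × 0.6542 = 11.58 mg/L, and at the critical point k_2 D_c = k_1 L, so D_c = (0.441/1.13) × 11.58 = 4.519 mg/L.

t_c ≈ 0.962 d; D_c ≈ 4.52 mg/L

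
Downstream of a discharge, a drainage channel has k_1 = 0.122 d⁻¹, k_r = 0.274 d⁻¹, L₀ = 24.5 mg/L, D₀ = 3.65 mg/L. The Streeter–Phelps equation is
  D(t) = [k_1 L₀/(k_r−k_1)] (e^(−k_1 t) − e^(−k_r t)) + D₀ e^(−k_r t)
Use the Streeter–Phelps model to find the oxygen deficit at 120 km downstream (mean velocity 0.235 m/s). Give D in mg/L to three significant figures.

D ≈ 6.39 mg/L

Travel time t = x/v = 120 km / (0.235 m/s) = 120000 m / 0.235 m/s = 510600 s = 5.910 d.
k_1 L₀/(k_r−k_1) = 0.122×24.5/(0.274−0.122) = 2.989/0.1520 = 19.66 mg/L.
e^(−k_1 t) = e^(−0.122×5.910) = 0.4862; e^(−k_r t) = e^(−0.274×5.910) = 0.1980.
D = 19.66 × (0.4862 − 0.1980) + 3.65 × 0.1980 = 5.668 + 0.7228 = 6.391 mg/L.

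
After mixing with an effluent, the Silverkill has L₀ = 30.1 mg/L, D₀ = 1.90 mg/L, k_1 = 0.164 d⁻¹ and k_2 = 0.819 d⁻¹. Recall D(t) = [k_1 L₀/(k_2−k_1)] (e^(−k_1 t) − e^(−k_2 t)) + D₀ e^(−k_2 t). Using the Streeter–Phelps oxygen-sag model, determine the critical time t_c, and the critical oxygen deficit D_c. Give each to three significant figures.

t_c ≈ 2.01 d; D_c ≈ 4.33 mg/L

At the critical point dD/dt = 0, so k_1 L₀ e^(−k_1 t) = k_2 D. Substituting D(t) from the Streeter–Phelps equation and solving for t gives
t_c = ln[(k_2/k_1)(1 − D₀(k_2−k_1)/(k_1 L₀))] / (k_2−k_1).
Here k_2−k_1 = 0.6550 d⁻¹ and 1 − D₀(k_2−k_1)/(k_1 L₀) = 1 − 1.90×0.6550/(0.164×30.1) = 0.7479, so
t_c = ln(4.994 × 0.7479) / 0.6550 = 1.318 / 0.6550 = 2.012 d.
D_c = (k_1/k_2) L₀ e^(−k_1 t_c) = (0.164/0.819) × 30.1 × e^(−0.164×2.012) = 0.2002 × 30.1 × 0.7190 = 4.333 mg/L.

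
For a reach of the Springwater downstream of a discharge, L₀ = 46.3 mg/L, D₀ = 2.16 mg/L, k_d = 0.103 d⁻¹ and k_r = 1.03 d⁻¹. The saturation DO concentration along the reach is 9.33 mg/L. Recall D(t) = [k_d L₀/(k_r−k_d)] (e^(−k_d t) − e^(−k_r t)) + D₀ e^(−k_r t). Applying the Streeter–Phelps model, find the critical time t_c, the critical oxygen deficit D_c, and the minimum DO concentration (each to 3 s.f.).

t_c = [1/(k_r−k_d)] ln[(k_r/k_d)(1 − D₀(k_r−k_d)/(k_d L₀))]
= [1/(1.03−0.103)] ln[(1.03/0.103)(1 − 2.16×0.9270/(0.103×46.3))]
= (1/0.9270) ln[10.00 × 0.5801] = 1.079 × ln(5.801) = 1.079 × 1.758 = 1.897 d.
D_c = (k_d/k_r) L₀ e^(−k_d t_c) = (0.103/1.03) × 46.3 × e^(−0.103×1.897) = 0.1000 × 46.3 × 0.8226 = 3.808 mg/L.
Minimum DO = C_s − D_c = 9.33 − 3.808 = 5.522 mg/L.

t_c ≈ 1.90 d; D_c ≈ 3.81 mg/L; min DO ≈ 5.52 mg/L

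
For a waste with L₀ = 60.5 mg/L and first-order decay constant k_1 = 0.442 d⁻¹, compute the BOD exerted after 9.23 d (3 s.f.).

y_t = L₀(1 − e^(−k_1 t)) = 60.5 × (1 − e^(−0.442×9.23))
= 60.5 × (1 − 0.01691) = 60.5 × 0.9831 = 59.48 mg/L.

y ≈ 59.5 mg/L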